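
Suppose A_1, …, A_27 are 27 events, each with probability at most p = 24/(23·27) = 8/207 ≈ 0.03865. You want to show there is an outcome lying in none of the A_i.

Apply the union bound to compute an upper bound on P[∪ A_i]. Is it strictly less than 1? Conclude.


Union bound: P[∪_{i=1}^{27} A_i] ≤ Σ_i P[A_i] ≤ 27·p = 27·(8/207) = 24/23.
Numerically: 24/23 ≈ 1.04348.
Is 24/23 < 1? NO.
Since the bound 24/23 is ≥ 1, the union bound is uninformative here; it does NOT by itself certify existence.

27·p = 24/23 ≈ 1.04348; existence NOT certified by the union bound.


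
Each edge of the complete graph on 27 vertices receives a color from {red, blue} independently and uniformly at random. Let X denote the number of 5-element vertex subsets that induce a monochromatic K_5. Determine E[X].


Let X = Σ_S X_S over the C(27, 5) = 80730 subsets S of size 5, where X_S = 1 if the K_5 on S is monochromatic.
For a fixed S, the K_5 on S has C(5, 2) = 10 edges. P[all 10 edges red] = (1/2)^10, and likewise for blue, so P[monochromatic] = 2·(1/2)^10 = 2^{1 − 10} = 1/512.
By linearity of expectation: E[X] = C(27, 5) · 2^{1 − 10} = 80730 · 1/512 = 40365/256.
Numerically: E[X] ≈ 157.6758.

E[X] = C(27,5)·2^(1−C(5,2)) = 40365/256 ≈ 157.6758.


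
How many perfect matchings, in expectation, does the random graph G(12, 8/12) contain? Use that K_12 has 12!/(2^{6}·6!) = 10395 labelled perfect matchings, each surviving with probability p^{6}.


K_12 has 12!/(2^{6}·6!) = 10395 labelled perfect matchings.
For each such perfect matching H, let X_H = 1 if all 6 edges of H are present in G. Then P[X_H = 1] = p^{6} = (2/3)^{6} = 64/729.
By linearity: E[X] = Σ_H E[X_H] = 10395 · p^{6} = 10395 · 64/729 = 24640/27.
Numerically: E[X] ≈ 912.59.

E[X] = 10395 · (2/3)^{6} = 24640/27 ≈ 912.59.


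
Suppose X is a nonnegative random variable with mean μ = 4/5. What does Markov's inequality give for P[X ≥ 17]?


μ = E[X] = 4/5, a = 17.
Markov: P[X ≥ 17] ≤ μ/a = (4/5)/17 = 4/85.
Numerically: ≈ 0.047059.
(Since a = 17 > μ = 0.800000, the bound 4/85 is < 1 and informative.)

P[X ≥ 17] ≤ 4/85 ≈ 0.047059.


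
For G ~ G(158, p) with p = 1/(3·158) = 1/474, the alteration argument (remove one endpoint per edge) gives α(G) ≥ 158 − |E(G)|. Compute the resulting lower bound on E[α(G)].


E[|E(G)|] = C(158, 2)·p = 12403 · (1/474) = 157/6.
E[α(G)] ≥ n − E[|E(G)|] = 158 − 157/6 = 791/6.
Numerically: ≈ 131.83333.
(This is only a lower bound; the true E[α(G)] may be larger.)

E[α(G)] ≥ 791/6 ≈ 131.83333.


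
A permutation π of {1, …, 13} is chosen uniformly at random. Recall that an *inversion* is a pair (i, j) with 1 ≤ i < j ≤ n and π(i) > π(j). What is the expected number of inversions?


Write X = Σ X_I over the C(13, 2) = 78 pairs i < j, with X_I the indicator of one inversion.
There are 78 indicators.
For each fixed pair i < j, the values π(i) and π(j) are two distinct elements of {1, …, 13} in uniformly random order; by symmetry P[π(i) > π(j)] = 1/2.
By linearity: E[X] = 78 · (1/2) = C(13, 2) · (1/2) = 78/2 = 39 ≈ 39.000.

E[X] = 39 = 39.000.


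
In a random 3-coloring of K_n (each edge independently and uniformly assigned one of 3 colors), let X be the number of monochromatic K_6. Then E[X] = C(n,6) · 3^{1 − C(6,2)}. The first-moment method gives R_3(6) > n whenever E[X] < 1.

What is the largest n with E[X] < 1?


We need C(n, 6) · 3^{1 − 15} < 1, i.e. C(n, 6) < 3^{15 − 1} = 4782969.
Check values of n near the boundary:
  n = 39: C(39, 6) = 3262623; 3262623 < 4782969? YES
  n = 40: C(40, 6) = 3838380; 3838380 < 4782969? YES
  n = 41: C(41, 6) = 4496388; 4496388 < 4782969? YES
  n = 42: C(42, 6) = 5245786; 5245786 < 4782969? NO
  n = 43: C(43, 6) = 6096454; 6096454 < 4782969? NO
  n = 44: C(44, 6) = 7059052; 7059052 < 4782969? NO
The largest n with C(n, 6) < 4782969 is n = 41 (where E[X] = 1498796/1594323 ≈ 0.94008). Hence R_3(6) > 41, i.e. R_3(6) ≥ 42.

Largest n = 41; hence R_3(6) > 41.


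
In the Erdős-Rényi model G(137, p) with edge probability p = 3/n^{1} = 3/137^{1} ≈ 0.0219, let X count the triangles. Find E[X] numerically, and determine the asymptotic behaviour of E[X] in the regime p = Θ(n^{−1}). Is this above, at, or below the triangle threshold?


Number of potential triangles: C(137, 3) = 419220.
Each occurs with probability p³ ≈ (0.0219)³ ≈ 1.05003e-05.
By linearity: E[X] = C(137, 3)·p³ ≈ 419220 · 1.05003e-05 ≈ 4.402.
Here α = 1, so p = 3/n is exactly at the triangle threshold p ~ 1/n. Asymptotically E[X] → c³/6 = 3³/6 = 9/2 ≈ 4.500, a bounded constant. In this regime the triangle count is asymptotically Poisson(c³/6).

E[X] ≈ 4.402; in regime p = Θ(1/n^{1}) E[X] stays bounded (at the triangle threshold p ~ 1/n).


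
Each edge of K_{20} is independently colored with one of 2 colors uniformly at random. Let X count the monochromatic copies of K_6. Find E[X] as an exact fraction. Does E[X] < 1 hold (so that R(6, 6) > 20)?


E[X] = C(20, 6) · 2^{1 − 15} = 38760 · 2^{−14} = 38760/16384.
As a reduced fraction: E[X] = 4845/2048 ≈ 2.3657.
Is E[X] < 1? NO.
Since E[X] ≥ 1, the first-moment bound is inconclusive at n = 20; it does NOT by itself certify R(6, 6) > 20.

E[X] = 4845/2048 ≈ 2.3657; E[X] ≥ 1; first-moment method inconclusive here.


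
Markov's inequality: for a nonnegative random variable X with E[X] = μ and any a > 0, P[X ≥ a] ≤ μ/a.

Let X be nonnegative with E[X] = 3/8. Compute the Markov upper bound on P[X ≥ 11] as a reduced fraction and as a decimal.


μ = E[X] = 3/8, a = 11.
Markov: P[X ≥ 11] ≤ μ/a = (3/8)/11 = 3/88.
Numerically: ≈ 0.034091.
(Since a = 11 > μ = 0.375000, the bound 3/88 is < 1 and informative.)

P[X ≥ 11] ≤ 3/88 ≈ 0.034091.


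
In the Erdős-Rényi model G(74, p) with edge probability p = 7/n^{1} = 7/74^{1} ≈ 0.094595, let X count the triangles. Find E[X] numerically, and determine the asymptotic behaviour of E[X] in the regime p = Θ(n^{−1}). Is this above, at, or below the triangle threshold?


Number of potential triangles: C(74, 3) = 64824.
Each occurs with probability p³ ≈ (0.094595)³ ≈ 8.4644542e-04.
By linearity: E[X] = C(74, 3)·p³ ≈ 64824 · 8.4644542e-04 ≈ 54.86998.
Here α = 1, so p = 7/n is exactly at the triangle threshold p ~ 1/n. Asymptotically E[X] → c³/6 = 7³/6 = 343/6 ≈ 57.16667, a bounded constant. In this regime the triangle count is asymptotically Poisson(c³/6).

E[X] ≈ 54.86998; in regime p = Θ(1/n^{1}) E[X] stays bounded (at the triangle threshold p ~ 1/n).


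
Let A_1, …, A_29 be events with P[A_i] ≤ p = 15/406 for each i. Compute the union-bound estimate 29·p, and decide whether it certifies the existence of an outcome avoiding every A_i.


Union bound: P[∪_{i=1}^{29} A_i] ≤ Σ_i P[A_i] ≤ 29·p = 29·(15/406) = 15/14.
Numerically: 15/14 ≈ 1.07143.
Is 15/14 < 1? NO.
Since the bound 15/14 is ≥ 1, the union bound is uninformative here; it does NOT by itself certify existence.

29·p = 15/14 ≈ 1.07143; existence NOT certified by the union bound.


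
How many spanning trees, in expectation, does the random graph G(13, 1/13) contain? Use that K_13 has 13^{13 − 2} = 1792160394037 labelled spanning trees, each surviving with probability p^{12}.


K_13 has 13^{13 − 2} = 1792160394037 labelled spanning trees.
For each such spanning tree H, let X_H = 1 if all 12 edges of H are present in G. Then P[X_H = 1] = p^{12} = (1/13)^{12} = 1/23298085122481.
By linearity: E[X] = Σ_H E[X_H] = 1792160394037 · p^{12} = 1792160394037 · 1/23298085122481 = 1/13.
Numerically: E[X] ≈ 0.0769231.

E[X] = 1792160394037 · (1/13)^{12} = 1/13 ≈ 0.0769231.


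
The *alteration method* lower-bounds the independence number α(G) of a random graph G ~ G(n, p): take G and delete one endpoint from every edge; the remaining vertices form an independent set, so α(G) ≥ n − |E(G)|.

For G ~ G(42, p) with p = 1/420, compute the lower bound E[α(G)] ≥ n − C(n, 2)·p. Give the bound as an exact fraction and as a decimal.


E[|E(G)|] = C(42, 2)·p = 861 · (1/420) = 41/20.
E[α(G)] ≥ n − E[|E(G)|] = 42 − 41/20 = 799/20.
Numerically: ≈ 39.95000.
(This is only a lower bound; the true E[α(G)] may be larger.)

E[α(G)] ≥ 799/20 ≈ 39.95000.


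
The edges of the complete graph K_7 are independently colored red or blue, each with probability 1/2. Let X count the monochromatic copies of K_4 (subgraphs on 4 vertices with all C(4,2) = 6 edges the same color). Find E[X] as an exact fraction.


Let X = Σ_S X_S over the C(7, 4) = 35 subsets S of size 4, where X_S = 1 if the K_4 on S is monochromatic.
For a fixed S, the K_4 on S has C(4, 2) = 6 edges. P[all 6 edges red] = (1/2)^6, and likewise for blue, so P[monochromatic] = 2·(1/2)^6 = 2^{1 − 6} = 1/32.
Summing: E[X] = C(7, 4) · 2^{1 − 6} = 35 · 1/32 = 35/32.
Numerically: E[X] ≈ 1.093750.

E[X] = C(7,4)·2^(1−C(4,2)) = 35/32 ≈ 1.093750.


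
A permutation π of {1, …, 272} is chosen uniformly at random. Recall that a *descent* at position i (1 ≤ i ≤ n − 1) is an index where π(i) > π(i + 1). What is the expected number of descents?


Write X = Σ X_I over i = 1, …, 271, with X_I the indicator of one descent.
There are 271 indicators.
For each fixed i, the pair (π(i), π(i+1)) is a uniformly random ordered pair of distinct values from {1, …, 272}; by symmetry P[π(i) > π(i+1)] = 1/2.
By linearity: E[X] = 271 · (1/2) = (272 − 1) · (1/2) = 271/2 ≈ 135.500000.

E[X] = 271/2 = 135.500000.


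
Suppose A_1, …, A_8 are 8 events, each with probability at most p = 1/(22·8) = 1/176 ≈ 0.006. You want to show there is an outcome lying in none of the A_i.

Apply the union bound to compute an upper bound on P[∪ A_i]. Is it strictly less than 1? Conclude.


Union bound: P[∪_{i=1}^{8} A_i] ≤ Σ_i P[A_i] ≤ 8·p = 8·(1/176) = 1/22.
Numerically: 1/22 ≈ 0.045.
Is 1/22 < 1? YES.
Since P[∪ A_i] ≤ 1/22 < 1, the complement has P[∩ A_i^c] ≥ 1 − 1/22 = 21/22 > 0, so some outcome avoids every A_i.

8·p = 1/22 ≈ 0.045; existence CERTIFIED by the union bound.


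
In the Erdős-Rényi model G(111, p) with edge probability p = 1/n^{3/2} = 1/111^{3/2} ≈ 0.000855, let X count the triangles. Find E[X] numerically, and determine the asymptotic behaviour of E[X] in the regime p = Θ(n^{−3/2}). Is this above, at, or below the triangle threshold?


Number of potential triangles: C(111, 3) = 221815.
Each occurs with probability p³ ≈ (0.000855)³ ≈ 6.25240e-10.
By linearity: E[X] = C(111, 3)·p³ ≈ 221815 · 6.25240e-10 ≈ 0.000.
Since α = 3/2 > 1, p = c/n^{3/2} = o(1/n) is below the triangle threshold p ~ 1/n. Asymptotically E[X] ~ (c³/6)·n^{3(1−α)} = (1³/6)·n^{-1.5} → 0, so by Markov's inequality G has no triangles w.h.p.

E[X] ≈ 0.000; in regime p = Θ(1/n^{3/2}) E[X] tends to 0 (below the triangle threshold p ~ 1/n).


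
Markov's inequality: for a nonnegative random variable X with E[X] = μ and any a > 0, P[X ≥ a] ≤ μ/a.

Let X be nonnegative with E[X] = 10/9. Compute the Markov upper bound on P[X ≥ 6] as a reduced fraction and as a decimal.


μ = E[X] = 10/9, a = 6.
Markov: P[X ≥ 6] ≤ μ/a = (10/9)/6 = 5/27.
Numerically: ≈ 0.1852.
(Since a = 6 > μ = 1.1111, the bound 5/27 is < 1 and informative.)

P[X ≥ 6] ≤ 5/27 ≈ 0.1852.


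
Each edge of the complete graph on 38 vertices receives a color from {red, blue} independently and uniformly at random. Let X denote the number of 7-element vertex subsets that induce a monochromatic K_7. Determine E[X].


Let X = Σ_S X_S over the C(38, 7) = 12620256 subsets S of size 7, where X_S = 1 if the K_7 on S is monochromatic.
For a fixed S, the K_7 on S has C(7, 2) = 21 edges. P[all 21 edges red] = (1/2)^21, and likewise for blue, so P[monochromatic] = 2·(1/2)^21 = 2^{1 − 21} = 1/1048576.
Summing: E[X] = C(38, 7) · 2^{1 − 21} = 12620256 · 1/1048576 = 394383/32768.
Numerically: E[X] ≈ 12.03561.

E[X] = C(38,7)·2^(1−C(7,2)) = 394383/32768 ≈ 12.03561.


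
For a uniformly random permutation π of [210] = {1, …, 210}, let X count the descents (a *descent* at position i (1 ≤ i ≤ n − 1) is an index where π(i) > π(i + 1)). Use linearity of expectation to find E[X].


Write X = Σ X_I over i = 1, …, 209, with X_I the indicator of one descent.
There are 209 indicators.
For each fixed i, the pair (π(i), π(i+1)) is a uniformly random ordered pair of distinct values from {1, …, 210}; by symmetry P[π(i) > π(i+1)] = 1/2.
By linearity: E[X] = 209 · (1/2) = (210 − 1) · (1/2) = 209/2 ≈ 104.500.

E[X] = 209/2 = 104.500.


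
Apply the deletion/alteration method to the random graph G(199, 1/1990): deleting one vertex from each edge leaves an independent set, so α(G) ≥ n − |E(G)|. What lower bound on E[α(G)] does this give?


E[|E(G)|] = C(199, 2)·p = 19701 · (1/1990) = 99/10.
E[α(G)] ≥ n − E[|E(G)|] = 199 − 99/10 = 1891/10.
Numerically: ≈ 189.1000.
(This is only a lower bound; the true E[α(G)] may be larger.)

E[α(G)] ≥ 1891/10 ≈ 189.1000.


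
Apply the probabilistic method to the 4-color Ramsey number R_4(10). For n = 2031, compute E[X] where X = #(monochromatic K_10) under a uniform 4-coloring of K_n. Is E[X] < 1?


E[X] = C(2031, 10) · 4^{1 − 45} = 321883478221675085423322615 · 4^{−44} = 321883478221675085423322615/309485009821345068724781056.
As a reduced fraction: E[X] = 321883478221675085423322615/309485009821345068724781056 ≈ 1.0401.
Is E[X] < 1? NO.
Since E[X] ≥ 1, the first-moment bound is inconclusive at n = 2031; it does NOT by itself certify R_4(10) > 2031.

E[X] = 321883478221675085423322615/309485009821345068724781056 ≈ 1.0401; E[X] ≥ 1; first-moment method inconclusive here.


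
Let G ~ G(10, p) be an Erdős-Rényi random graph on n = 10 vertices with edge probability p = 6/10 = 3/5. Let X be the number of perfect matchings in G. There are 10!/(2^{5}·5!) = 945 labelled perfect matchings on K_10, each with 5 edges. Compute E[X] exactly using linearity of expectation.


K_10 has 10!/(2^{5}·5!) = 945 labelled perfect matchings.
For each such perfect matching H, let X_H = 1 if all 5 edges of H are present in G. Then P[X_H = 1] = p^{5} = (3/5)^{5} = 243/3125.
Summing the indicators: E[X] = Σ_H E[X_H] = 945 · p^{5} = 945 · 243/3125 = 45927/625.
Numerically: E[X] ≈ 73.48.

E[X] = 945 · (3/5)^{5} = 45927/625 ≈ 73.48.


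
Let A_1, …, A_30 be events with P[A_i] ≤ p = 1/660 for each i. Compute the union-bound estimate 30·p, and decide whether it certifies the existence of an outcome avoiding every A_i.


Union bound: P[∪_{i=1}^{30} A_i] ≤ Σ_i P[A_i] ≤ 30·p = 30·(1/660) = 1/22.
Numerically: 1/22 ≈ 0.0454545.
Is 1/22 < 1? YES.
Since P[∪ A_i] ≤ 1/22 < 1, the complement has P[∩ A_i^c] ≥ 1 − 1/22 = 21/22 > 0, so some outcome avoids every A_i.

30·p = 1/22 ≈ 0.0454545; existence CERTIFIED by the union bound.


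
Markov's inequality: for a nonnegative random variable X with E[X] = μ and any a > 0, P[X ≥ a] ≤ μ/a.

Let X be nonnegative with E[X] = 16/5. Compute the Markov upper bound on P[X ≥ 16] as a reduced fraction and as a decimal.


μ = E[X] = 16/5, a = 16.
Markov: P[X ≥ 16] ≤ μ/a = (16/5)/16 = 1/5.
Numerically: ≈ 0.20000.
(Since a = 16 > μ = 3.20000, the bound 1/5 is < 1 and informative.)

P[X ≥ 16] ≤ 1/5 ≈ 0.20000.


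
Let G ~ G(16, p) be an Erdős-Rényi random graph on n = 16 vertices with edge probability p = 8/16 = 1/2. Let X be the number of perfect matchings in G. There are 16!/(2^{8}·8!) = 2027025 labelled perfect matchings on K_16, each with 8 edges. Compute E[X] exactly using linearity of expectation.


K_16 has 16!/(2^{8}·8!) = 2027025 labelled perfect matchings.
For each such perfect matching H, let X_H = 1 if all 8 edges of H are present in G. Then P[X_H = 1] = p^{8} = (1/2)^{8} = 1/256.
By linearity of expectation: E[X] = Σ_H E[X_H] = 2027025 · p^{8} = 2027025 · 1/256 = 2027025/256.
Numerically: E[X] ≈ 7918.1.

E[X] = 2027025 · (1/2)^{8} = 2027025/256 ≈ 7918.1.


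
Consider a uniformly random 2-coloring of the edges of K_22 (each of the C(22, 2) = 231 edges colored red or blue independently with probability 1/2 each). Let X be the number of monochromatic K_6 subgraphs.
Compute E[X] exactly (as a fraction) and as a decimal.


Let X = Σ_S X_S over the C(22, 6) = 74613 subsets S of size 6, where X_S = 1 if the K_6 on S is monochromatic.
For a fixed S, the K_6 on S has C(6, 2) = 15 edges. P[all 15 edges red] = (1/2)^15, and likewise for blue, so P[monochromatic] = 2·(1/2)^15 = 2^{1 − 15} = 1/16384.
Summing: E[X] = C(22, 6) · 2^{1 − 15} = 74613 · 1/16384 = 74613/16384.
Numerically: E[X] ≈ 4.554.

E[X] = C(22,6)·2^(1−C(6,2)) = 74613/16384 ≈ 4.554.


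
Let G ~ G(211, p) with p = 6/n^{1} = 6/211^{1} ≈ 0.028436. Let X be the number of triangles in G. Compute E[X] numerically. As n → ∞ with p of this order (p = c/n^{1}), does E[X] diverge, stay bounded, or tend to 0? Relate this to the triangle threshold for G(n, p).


Number of potential triangles: C(211, 3) = 1543465.
Each occurs with probability p³ ≈ (0.028436)³ ≈ 2.2993569e-05.
By linearity: E[X] = C(211, 3)·p³ ≈ 1543465 · 2.2993569e-05 ≈ 35.48977.
Here α = 1, so p = 6/n is exactly at the triangle threshold p ~ 1/n. Asymptotically E[X] → c³/6 = 6³/6 = 36 ≈ 36.00000, a bounded constant. In this regime the triangle count is asymptotically Poisson(c³/6).

E[X] ≈ 35.48977; in regime p = Θ(1/n^{1}) E[X] stays bounded (at the triangle threshold p ~ 1/n).


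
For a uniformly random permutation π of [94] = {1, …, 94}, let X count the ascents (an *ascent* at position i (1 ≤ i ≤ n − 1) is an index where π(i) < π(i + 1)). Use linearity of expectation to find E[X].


Write X = Σ X_I over i = 1, …, 93, with X_I the indicator of one ascent.
There are 93 indicators.
For each fixed i, the pair (π(i), π(i+1)) is a uniformly random ordered pair of distinct values from {1, …, 94}; by symmetry P[π(i) < π(i+1)] = 1/2.
By linearity: E[X] = 93 · (1/2) = (94 − 1) · (1/2) = 93/2 ≈ 46.5000.

E[X] = 93/2 = 46.5000.


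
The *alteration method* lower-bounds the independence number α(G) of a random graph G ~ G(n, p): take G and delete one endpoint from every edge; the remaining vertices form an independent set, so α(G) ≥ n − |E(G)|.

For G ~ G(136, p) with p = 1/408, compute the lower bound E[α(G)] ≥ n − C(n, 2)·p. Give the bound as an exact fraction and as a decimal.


E[|E(G)|] = C(136, 2)·p = 9180 · (1/408) = 45/2.
E[α(G)] ≥ n − E[|E(G)|] = 136 − 45/2 = 227/2.
Numerically: ≈ 113.500000.
(This is only a lower bound; the true E[α(G)] may be larger.)

E[α(G)] ≥ 227/2 ≈ 113.500000.


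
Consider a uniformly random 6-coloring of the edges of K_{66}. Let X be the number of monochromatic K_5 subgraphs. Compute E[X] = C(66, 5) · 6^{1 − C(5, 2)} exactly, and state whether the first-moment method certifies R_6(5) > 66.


E[X] = C(66, 5) · 6^{1 − 10} = 8936928 · 6^{−9} = 8936928/10077696.
As a reduced fraction: E[X] = 31031/34992 ≈ 0.886803.
Is E[X] < 1? YES.
Since E[X] < 1, there exists a 6-coloring of K_{66} with no monochromatic K_5; hence R_6(5) > 66.

E[X] = 31031/34992 ≈ 0.886803; E[X] < 1, so R_6(5) > 66.


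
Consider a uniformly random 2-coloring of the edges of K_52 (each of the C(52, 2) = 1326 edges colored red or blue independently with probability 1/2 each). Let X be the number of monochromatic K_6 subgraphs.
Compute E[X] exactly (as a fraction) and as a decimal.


Let X = Σ_S X_S over the C(52, 6) = 20358520 subsets S of size 6, where X_S = 1 if the K_6 on S is monochromatic.
For a fixed S, the K_6 on S has C(6, 2) = 15 edges. P[all 15 edges red] = (1/2)^15, and likewise for blue, so P[monochromatic] = 2·(1/2)^15 = 2^{1 − 15} = 1/16384.
By linearity of expectation: E[X] = C(52, 6) · 2^{1 − 15} = 20358520 · 1/16384 = 2544815/2048.
Numerically: E[X] ≈ 1242.5854.

E[X] = C(52,6)·2^(1−C(6,2)) = 2544815/2048 ≈ 1242.5854.


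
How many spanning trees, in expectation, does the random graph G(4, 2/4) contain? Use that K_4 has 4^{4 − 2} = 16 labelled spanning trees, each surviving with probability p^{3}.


K_4 has 4^{4 − 2} = 16 labelled spanning trees.
For each such spanning tree H, let X_H = 1 if all 3 edges of H are present in G. Then P[X_H = 1] = p^{3} = (1/2)^{3} = 1/8.
By linearity of expectation: E[X] = Σ_H E[X_H] = 16 · p^{3} = 16 · 1/8 = 2.
Numerically: E[X] ≈ 2.

E[X] = 16 · (1/2)^{3} = 2 ≈ 2.


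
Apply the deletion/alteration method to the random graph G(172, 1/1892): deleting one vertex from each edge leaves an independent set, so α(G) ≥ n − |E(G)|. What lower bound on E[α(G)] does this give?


E[|E(G)|] = C(172, 2)·p = 14706 · (1/1892) = 171/22.
E[α(G)] ≥ n − E[|E(G)|] = 172 − 171/22 = 3613/22.
Numerically: ≈ 164.22727.
(This is only a lower bound; the true E[α(G)] may be larger.)

E[α(G)] ≥ 3613/22 ≈ 164.22727.


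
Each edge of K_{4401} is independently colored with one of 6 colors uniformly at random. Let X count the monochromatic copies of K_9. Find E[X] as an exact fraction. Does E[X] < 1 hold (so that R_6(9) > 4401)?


E[X] = C(4401, 9) · 6^{1 − 36} = 1692951372410676096134752050 · 6^{−35} = 1692951372410676096134752050/1719070799748422591028658176.
As a reduced fraction: E[X] = 282158562068446016022458675/286511799958070431838109696 ≈ 0.9848.
Is E[X] < 1? YES.
Since E[X] < 1, there exists a 6-coloring of K_{4401} with no monochromatic K_9; hence R_6(9) > 4401.

E[X] = 282158562068446016022458675/286511799958070431838109696 ≈ 0.9848; E[X] < 1, so R_6(9) > 4401.


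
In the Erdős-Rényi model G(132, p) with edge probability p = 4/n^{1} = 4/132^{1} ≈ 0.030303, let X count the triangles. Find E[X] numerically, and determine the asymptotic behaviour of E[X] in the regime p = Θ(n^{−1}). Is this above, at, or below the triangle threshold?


Number of potential triangles: C(132, 3) = 374660.
Each occurs with probability p³ ≈ (0.030303)³ ≈ 2.7826474e-05.
By linearity: E[X] = C(132, 3)·p³ ≈ 374660 · 2.7826474e-05 ≈ 10.42547.
Here α = 1, so p = 4/n is exactly at the triangle threshold p ~ 1/n. Asymptotically E[X] → c³/6 = 4³/6 = 32/3 ≈ 10.66667, a bounded constant. In this regime the triangle count is asymptotically Poisson(c³/6).

E[X] ≈ 10.42547; in regime p = Θ(1/n^{1}) E[X] stays bounded (at the triangle threshold p ~ 1/n).


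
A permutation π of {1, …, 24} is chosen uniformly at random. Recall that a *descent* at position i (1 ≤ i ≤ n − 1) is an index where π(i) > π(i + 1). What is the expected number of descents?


Write X = Σ X_I over i = 1, …, 23, with X_I the indicator of one descent.
There are 23 indicators.
For each fixed i, the pair (π(i), π(i+1)) is a uniformly random ordered pair of distinct values from {1, …, 24}; by symmetry P[π(i) > π(i+1)] = 1/2.
By linearity: E[X] = 23 · (1/2) = (24 − 1) · (1/2) = 23/2 ≈ 11.500.

E[X] = 23/2 = 11.500.


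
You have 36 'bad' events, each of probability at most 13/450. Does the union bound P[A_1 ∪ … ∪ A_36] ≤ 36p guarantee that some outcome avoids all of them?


Union bound: P[∪_{i=1}^{36} A_i] ≤ Σ_i P[A_i] ≤ 36·p = 36·(13/450) = 26/25.
Numerically: 26/25 ≈ 1.0400000.
Is 26/25 < 1? NO.
Since the bound 26/25 is ≥ 1, the union bound is uninformative here; it does NOT by itself certify existence.

36·p = 26/25 ≈ 1.0400000; existence NOT certified by the union bound.


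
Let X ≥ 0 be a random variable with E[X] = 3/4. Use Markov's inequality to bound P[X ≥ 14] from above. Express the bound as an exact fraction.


μ = E[X] = 3/4, a = 14.
Markov: P[X ≥ 14] ≤ μ/a = (3/4)/14 = 3/56.
Numerically: ≈ 0.054.
(Since a = 14 > μ = 0.750, the bound 3/56 is < 1 and informative.)

P[X ≥ 14] ≤ 3/56 ≈ 0.054.


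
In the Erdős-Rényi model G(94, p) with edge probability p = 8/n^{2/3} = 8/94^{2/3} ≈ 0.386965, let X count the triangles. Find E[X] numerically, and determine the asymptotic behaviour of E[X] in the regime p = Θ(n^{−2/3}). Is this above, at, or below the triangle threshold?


Number of potential triangles: C(94, 3) = 134044.
Each occurs with probability p³ ≈ (0.386965)³ ≈ 5.79447714e-02.
By linearity: E[X] = C(94, 3)·p³ ≈ 134044 · 5.79447714e-02 ≈ 7767.148936.
Since α = 2/3 < 1, p = c/n^{2/3} ≫ 1/n is above the triangle threshold p ~ 1/n. Asymptotically E[X] ~ (c³/6)·n^{3(1−α)} = (8³/6)·n^{1} → ∞; triangles are abundant w.h.p.

E[X] ≈ 7767.148936; in regime p = Θ(1/n^{2/3}) E[X] diverges (above the triangle threshold p ~ 1/n).


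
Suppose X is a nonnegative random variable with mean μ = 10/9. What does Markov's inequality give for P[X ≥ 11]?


μ = E[X] = 10/9, a = 11.
Markov: P[X ≥ 11] ≤ μ/a = (10/9)/11 = 10/99.
Numerically: ≈ 0.1010.
(Since a = 11 > μ = 1.1111, the bound 10/99 is < 1 and informative.)

P[X ≥ 11] ≤ 10/99 ≈ 0.1010.


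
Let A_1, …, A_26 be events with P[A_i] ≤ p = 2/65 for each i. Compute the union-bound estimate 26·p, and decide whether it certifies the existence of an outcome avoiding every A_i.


Union bound: P[∪_{i=1}^{26} A_i] ≤ Σ_i P[A_i] ≤ 26·p = 26·(2/65) = 4/5.
Numerically: 4/5 ≈ 0.800.
Is 4/5 < 1? YES.
Since P[∪ A_i] ≤ 4/5 < 1, the complement has P[∩ A_i^c] ≥ 1 − 4/5 = 1/5 > 0, so some outcome avoids every A_i.

26·p = 4/5 ≈ 0.800; existence CERTIFIED by the union bound.


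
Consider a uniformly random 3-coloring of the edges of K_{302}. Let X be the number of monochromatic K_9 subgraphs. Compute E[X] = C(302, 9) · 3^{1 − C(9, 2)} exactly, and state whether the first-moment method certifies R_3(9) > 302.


E[X] = C(302, 9) · 3^{1 − 36} = 51054804739588650 · 3^{−35} = 51054804739588650/50031545098999707.
As a reduced fraction: E[X] = 17018268246529550/16677181699666569 ≈ 1.020.
Is E[X] < 1? NO.
Since E[X] ≥ 1, the first-moment bound is inconclusive at n = 302; it does NOT by itself certify R_3(9) > 302.

E[X] = 17018268246529550/16677181699666569 ≈ 1.020; E[X] ≥ 1; first-moment method inconclusive here.


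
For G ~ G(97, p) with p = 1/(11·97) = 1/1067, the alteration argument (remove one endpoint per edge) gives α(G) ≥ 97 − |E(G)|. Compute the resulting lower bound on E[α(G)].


E[|E(G)|] = C(97, 2)·p = 4656 · (1/1067) = 48/11.
E[α(G)] ≥ n − E[|E(G)|] = 97 − 48/11 = 1019/11.
Numerically: ≈ 92.63636.
(This is only a lower bound; the true E[α(G)] may be larger.)

E[α(G)] ≥ 1019/11 ≈ 92.63636.


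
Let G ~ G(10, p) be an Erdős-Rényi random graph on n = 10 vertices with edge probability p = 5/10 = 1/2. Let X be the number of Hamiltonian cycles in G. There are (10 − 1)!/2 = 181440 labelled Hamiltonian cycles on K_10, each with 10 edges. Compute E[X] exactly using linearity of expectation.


K_10 has (10 − 1)!/2 = 181440 labelled Hamiltonian cycles.
For each such Hamiltonian cycle H, let X_H = 1 if all 10 edges of H are present in G. Then P[X_H = 1] = p^{10} = (1/2)^{10} = 1/1024.
By linearity of expectation: E[X] = Σ_H E[X_H] = 181440 · p^{10} = 181440 · 1/1024 = 2835/16.
Numerically: E[X] ≈ 177.2.

E[X] = 181440 · (1/2)^{10} = 2835/16 ≈ 177.2.


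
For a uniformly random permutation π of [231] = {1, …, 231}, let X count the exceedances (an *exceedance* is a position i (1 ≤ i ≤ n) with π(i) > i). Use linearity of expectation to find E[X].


Write X = Σ_{i=1}^{231} X_i, where X_i = 1_{π(i) > i}.
For each fixed i, π(i) is uniform over {1, …, 231} (marginal of a uniform permutation), so P[π(i) > i] = (n − i)/n. Summing: Σ_{i=1}^{231} (n − i)/n = (0 + 1 + … + 230)/231 = 231(231 − 1)/(2·231) = (231 − 1)/2.
Hence E[X] = Σ_{i=1}^{231} (231 − i)/231 = 115 ≈ 115.000.

E[X] = 115 = 115.000.


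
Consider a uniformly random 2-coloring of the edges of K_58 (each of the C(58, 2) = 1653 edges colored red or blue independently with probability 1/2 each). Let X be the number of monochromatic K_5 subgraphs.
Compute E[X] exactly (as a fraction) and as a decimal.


Let X = Σ_S X_S over the C(58, 5) = 4582116 subsets S of size 5, where X_S = 1 if the K_5 on S is monochromatic.
For a fixed S, the K_5 on S has C(5, 2) = 10 edges. P[all 10 edges red] = (1/2)^10, and likewise for blue, so P[monochromatic] = 2·(1/2)^10 = 2^{1 − 10} = 1/512.
Summing: E[X] = C(58, 5) · 2^{1 − 10} = 4582116 · 1/512 = 1145529/128.
Numerically: E[X] ≈ 8949.44531.

E[X] = C(58,5)·2^(1−C(5,2)) = 1145529/128 ≈ 8949.44531.


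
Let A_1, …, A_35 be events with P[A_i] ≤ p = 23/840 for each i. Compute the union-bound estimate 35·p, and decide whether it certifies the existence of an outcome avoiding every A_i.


Union bound: P[∪_{i=1}^{35} A_i] ≤ Σ_i P[A_i] ≤ 35·p = 35·(23/840) = 23/24.
Numerically: 23/24 ≈ 0.95833.
Is 23/24 < 1? YES.
Since P[∪ A_i] ≤ 23/24 < 1, the complement has P[∩ A_i^c] ≥ 1 − 23/24 = 1/24 > 0, so some outcome avoids every A_i.

35·p = 23/24 ≈ 0.95833; existence CERTIFIED by the union bound.


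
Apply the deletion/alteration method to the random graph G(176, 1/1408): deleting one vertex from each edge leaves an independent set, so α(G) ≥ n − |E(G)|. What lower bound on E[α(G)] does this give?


E[|E(G)|] = C(176, 2)·p = 15400 · (1/1408) = 175/16.
E[α(G)] ≥ n − E[|E(G)|] = 176 − 175/16 = 2641/16.
Numerically: ≈ 165.062500.
(This is only a lower bound; the true E[α(G)] may be larger.)

E[α(G)] ≥ 2641/16 ≈ 165.062500.


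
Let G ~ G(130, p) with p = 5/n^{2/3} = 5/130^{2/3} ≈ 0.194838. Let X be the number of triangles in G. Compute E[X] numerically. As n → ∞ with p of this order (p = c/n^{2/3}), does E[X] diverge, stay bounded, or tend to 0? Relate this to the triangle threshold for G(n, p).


Number of potential triangles: C(130, 3) = 357760.
Each occurs with probability p³ ≈ (0.194838)³ ≈ 7.39644970e-03.
By linearity: E[X] = C(130, 3)·p³ ≈ 357760 · 7.39644970e-03 ≈ 2646.153846.
Since α = 2/3 < 1, p = c/n^{2/3} ≫ 1/n is above the triangle threshold p ~ 1/n. Asymptotically E[X] ~ (c³/6)·n^{3(1−α)} = (5³/6)·n^{1} → ∞; triangles are abundant w.h.p.

E[X] ≈ 2646.153846; in regime p = Θ(1/n^{2/3}) E[X] diverges (above the triangle threshold p ~ 1/n).


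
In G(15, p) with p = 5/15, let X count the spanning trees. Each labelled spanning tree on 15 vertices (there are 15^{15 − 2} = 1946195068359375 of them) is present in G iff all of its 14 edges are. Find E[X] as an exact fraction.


K_15 has 15^{15 − 2} = 1946195068359375 labelled spanning trees.
For each such spanning tree H, let X_H = 1 if all 14 edges of H are present in G. Then P[X_H = 1] = p^{14} = (1/3)^{14} = 1/4782969.
Summing the indicators: E[X] = Σ_H E[X_H] = 1946195068359375 · p^{14} = 1946195068359375 · 1/4782969 = 1220703125/3.
Numerically: E[X] ≈ 4.06901e+08.

E[X] = 1946195068359375 · (1/3)^{14} = 1220703125/3 ≈ 4.06901e+08.


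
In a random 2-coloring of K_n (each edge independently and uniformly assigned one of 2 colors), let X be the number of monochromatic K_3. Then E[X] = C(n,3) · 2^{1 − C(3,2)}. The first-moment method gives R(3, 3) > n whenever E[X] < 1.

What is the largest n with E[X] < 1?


We need C(n, 3) · 2^{1 − 3} < 1, i.e. C(n, 3) < 2^{3 − 1} = 4.
Check values of n near the boundary:
  n = 3: C(3, 3) = 1; 1 < 4? YES
  n = 4: C(4, 3) = 4; 4 < 4? NO
  n = 5: C(5, 3) = 10; 10 < 4? NO
  n = 6: C(6, 3) = 20; 20 < 4? NO
The largest n with C(n, 3) < 4 is n = 3 (where E[X] = 1/4 ≈ 0.250000). Hence R(3, 3) > 3, i.e. R(3, 3) ≥ 4.

Largest n = 3; hence R(3, 3) > 3.


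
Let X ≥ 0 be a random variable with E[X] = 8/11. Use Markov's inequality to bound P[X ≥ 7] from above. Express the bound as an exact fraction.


μ = E[X] = 8/11, a = 7.
Markov: P[X ≥ 7] ≤ μ/a = (8/11)/7 = 8/77.
Numerically: ≈ 0.1039.
(Since a = 7 > μ = 0.7273, the bound 8/77 is < 1 and informative.)

P[X ≥ 7] ≤ 8/77 ≈ 0.1039.


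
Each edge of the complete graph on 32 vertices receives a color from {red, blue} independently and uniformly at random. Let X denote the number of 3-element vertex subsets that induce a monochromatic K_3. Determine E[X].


Let X = Σ_S X_S over the C(32, 3) = 4960 subsets S of size 3, where X_S = 1 if the K_3 on S is monochromatic.
For a fixed S, the K_3 on S has C(3, 2) = 3 edges. P[all 3 edges red] = (1/2)^3, and likewise for blue, so P[monochromatic] = 2·(1/2)^3 = 2^{1 − 3} = 1/4.
By linearity: E[X] = C(32, 3) · 2^{1 − 3} = 4960 · 1/4 = 1240.
Numerically: E[X] ≈ 1240.00000.

E[X] = C(32,3)·2^(1−C(3,2)) = 1240 ≈ 1240.00000.


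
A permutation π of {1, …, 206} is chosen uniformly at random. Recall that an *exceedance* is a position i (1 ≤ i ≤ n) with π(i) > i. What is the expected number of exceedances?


Write X = Σ_{i=1}^{206} X_i, where X_i = 1_{π(i) > i}.
For each fixed i, π(i) is uniform over {1, …, 206} (marginal of a uniform permutation), so P[π(i) > i] = (n − i)/n. Summing: Σ_{i=1}^{206} (n − i)/n = (0 + 1 + … + 205)/206 = 206(206 − 1)/(2·206) = (206 − 1)/2.
Hence E[X] = Σ_{i=1}^{206} (206 − i)/206 = 205/2 ≈ 102.500000.

E[X] = 205/2 = 102.500000.


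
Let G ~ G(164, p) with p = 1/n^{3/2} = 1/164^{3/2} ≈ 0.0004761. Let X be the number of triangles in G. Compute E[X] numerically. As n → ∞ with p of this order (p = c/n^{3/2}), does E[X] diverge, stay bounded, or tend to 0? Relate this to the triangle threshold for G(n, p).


Number of potential triangles: C(164, 3) = 721764.
Each occurs with probability p³ ≈ (0.0004761)³ ≈ 1.079450e-10.
By linearity: E[X] = C(164, 3)·p³ ≈ 721764 · 1.079450e-10 ≈ 0.0001.
Since α = 3/2 > 1, p = c/n^{3/2} = o(1/n) is below the triangle threshold p ~ 1/n. Asymptotically E[X] ~ (c³/6)·n^{3(1−α)} = (1³/6)·n^{-1.5} → 0, so by Markov's inequality G has no triangles w.h.p.

E[X] ≈ 0.0001; in regime p = Θ(1/n^{3/2}) E[X] tends to 0 (below the triangle threshold p ~ 1/n).


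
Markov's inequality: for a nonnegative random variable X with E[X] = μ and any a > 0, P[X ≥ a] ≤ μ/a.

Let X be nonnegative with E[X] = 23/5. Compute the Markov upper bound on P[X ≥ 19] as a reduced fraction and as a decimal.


μ = E[X] = 23/5, a = 19.
Markov: P[X ≥ 19] ≤ μ/a = (23/5)/19 = 23/95.
Numerically: ≈ 0.24211.
(Since a = 19 > μ = 4.60000, the bound 23/95 is < 1 and informative.)

P[X ≥ 19] ≤ 23/95 ≈ 0.24211.


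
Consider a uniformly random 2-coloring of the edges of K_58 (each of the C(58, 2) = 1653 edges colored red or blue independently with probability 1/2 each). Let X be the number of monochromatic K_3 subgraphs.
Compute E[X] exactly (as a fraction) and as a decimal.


Let X = Σ_S X_S over the C(58, 3) = 30856 subsets S of size 3, where X_S = 1 if the K_3 on S is monochromatic.
For a fixed S, the K_3 on S has C(3, 2) = 3 edges. P[all 3 edges red] = (1/2)^3, and likewise for blue, so P[monochromatic] = 2·(1/2)^3 = 2^{1 − 3} = 1/4.
By linearity of expectation: E[X] = C(58, 3) · 2^{1 − 3} = 30856 · 1/4 = 7714.
Numerically: E[X] ≈ 7714.00000.

E[X] = C(58,3)·2^(1−C(3,2)) = 7714 ≈ 7714.00000.


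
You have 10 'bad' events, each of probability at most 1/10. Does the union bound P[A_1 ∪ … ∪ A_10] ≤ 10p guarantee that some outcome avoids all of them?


Union bound: P[∪_{i=1}^{10} A_i] ≤ Σ_i P[A_i] ≤ 10·p = 10·(1/10) = 1.
Numerically: 1 ≈ 1.0000.
Is 1 < 1? NO.
Since the bound 1 is ≥ 1, the union bound is uninformative here; it does NOT by itself certify existence.

10·p = 1 ≈ 1.0000; existence NOT certified by the union bound.


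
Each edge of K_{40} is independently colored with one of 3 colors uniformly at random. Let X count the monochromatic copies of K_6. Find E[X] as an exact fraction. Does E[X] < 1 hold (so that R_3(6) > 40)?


E[X] = C(40, 6) · 3^{1 − 15} = 3838380 · 3^{−14} = 3838380/4782969.
As a reduced fraction: E[X] = 1279460/1594323 ≈ 0.803.
Is E[X] < 1? YES.
Since E[X] < 1, there exists a 3-coloring of K_{40} with no monochromatic K_6; hence R_3(6) > 40.

E[X] = 1279460/1594323 ≈ 0.803; E[X] < 1, so R_3(6) > 40.


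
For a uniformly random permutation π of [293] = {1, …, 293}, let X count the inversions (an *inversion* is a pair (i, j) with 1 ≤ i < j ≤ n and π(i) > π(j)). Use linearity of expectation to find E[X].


Write X = Σ X_I over the C(293, 2) = 42778 pairs i < j, with X_I the indicator of one inversion.
There are 42778 indicators.
For each fixed pair i < j, the values π(i) and π(j) are two distinct elements of {1, …, 293} in uniformly random order; by symmetry P[π(i) > π(j)] = 1/2.
By linearity: E[X] = 42778 · (1/2) = C(293, 2) · (1/2) = 42778/2 = 21389 ≈ 21389.000000.

E[X] = 21389 = 21389.000000.


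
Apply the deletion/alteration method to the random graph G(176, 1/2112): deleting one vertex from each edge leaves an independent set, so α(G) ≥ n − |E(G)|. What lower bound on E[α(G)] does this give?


E[|E(G)|] = C(176, 2)·p = 15400 · (1/2112) = 175/24.
E[α(G)] ≥ n − E[|E(G)|] = 176 − 175/24 = 4049/24.
Numerically: ≈ 168.70833.
(This is only a lower bound; the true E[α(G)] may be larger.)

E[α(G)] ≥ 4049/24 ≈ 168.70833.


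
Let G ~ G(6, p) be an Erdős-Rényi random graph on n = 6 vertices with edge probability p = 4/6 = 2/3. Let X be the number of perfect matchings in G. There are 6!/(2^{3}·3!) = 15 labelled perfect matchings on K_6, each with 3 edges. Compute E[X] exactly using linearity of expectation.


K_6 has 6!/(2^{3}·3!) = 15 labelled perfect matchings.
For each such perfect matching H, let X_H = 1 if all 3 edges of H are present in G. Then P[X_H = 1] = p^{3} = (2/3)^{3} = 8/27.
By linearity of expectation: E[X] = Σ_H E[X_H] = 15 · p^{3} = 15 · 8/27 = 40/9.
Numerically: E[X] ≈ 4.4444.

E[X] = 15 · (2/3)^{3} = 40/9 ≈ 4.4444.


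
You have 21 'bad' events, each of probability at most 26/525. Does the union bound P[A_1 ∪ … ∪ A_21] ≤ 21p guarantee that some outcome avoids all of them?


Union bound: P[∪_{i=1}^{21} A_i] ≤ Σ_i P[A_i] ≤ 21·p = 21·(26/525) = 26/25.
Numerically: 26/25 ≈ 1.040.
Is 26/25 < 1? NO.
Since the bound 26/25 is ≥ 1, the union bound is uninformative here; it does NOT by itself certify existence.

21·p = 26/25 ≈ 1.040; existence NOT certified by the union bound.


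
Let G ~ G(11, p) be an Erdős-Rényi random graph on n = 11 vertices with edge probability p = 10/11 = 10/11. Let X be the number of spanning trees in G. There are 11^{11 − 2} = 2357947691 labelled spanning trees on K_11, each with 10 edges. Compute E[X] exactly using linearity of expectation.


K_11 has 11^{11 − 2} = 2357947691 labelled spanning trees.
For each such spanning tree H, let X_H = 1 if all 10 edges of H are present in G. Then P[X_H = 1] = p^{10} = (10/11)^{10} = 10000000000/25937424601.
By linearity of expectation: E[X] = Σ_H E[X_H] = 2357947691 · p^{10} = 2357947691 · 10000000000/25937424601 = 10000000000/11.
Numerically: E[X] ≈ 9.09091e+08.

E[X] = 2357947691 · (10/11)^{10} = 10000000000/11 ≈ 9.09091e+08.


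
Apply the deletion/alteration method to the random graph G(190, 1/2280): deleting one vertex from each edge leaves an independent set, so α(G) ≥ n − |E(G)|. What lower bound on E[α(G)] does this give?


E[|E(G)|] = C(190, 2)·p = 17955 · (1/2280) = 63/8.
E[α(G)] ≥ n − E[|E(G)|] = 190 − 63/8 = 1457/8.
Numerically: ≈ 182.125000.
(This is only a lower bound; the true E[α(G)] may be larger.)

E[α(G)] ≥ 1457/8 ≈ 182.125000.


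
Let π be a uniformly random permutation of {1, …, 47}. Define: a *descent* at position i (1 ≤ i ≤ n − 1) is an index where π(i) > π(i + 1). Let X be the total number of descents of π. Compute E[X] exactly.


Write X = Σ X_I over i = 1, …, 46, with X_I the indicator of one descent.
There are 46 indicators.
For each fixed i, the pair (π(i), π(i+1)) is a uniformly random ordered pair of distinct values from {1, …, 47}; by symmetry P[π(i) > π(i+1)] = 1/2.
By linearity: E[X] = 46 · (1/2) = (47 − 1) · (1/2) = 23 ≈ 23.00000.

E[X] = 23 = 23.00000.
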